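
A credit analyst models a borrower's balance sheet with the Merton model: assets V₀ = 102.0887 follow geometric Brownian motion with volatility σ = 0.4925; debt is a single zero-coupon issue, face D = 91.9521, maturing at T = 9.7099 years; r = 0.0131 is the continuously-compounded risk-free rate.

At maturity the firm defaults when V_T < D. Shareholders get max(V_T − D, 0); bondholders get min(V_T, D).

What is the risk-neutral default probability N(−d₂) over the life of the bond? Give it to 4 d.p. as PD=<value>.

d₁ = [ln(V₀/D) + (r + σ²/2)T] / (σ√T)
   = [ln(102.0887/91.9521) + (0.0131 + 0.5·0.4925²)·9.7099] / (0.4925·√9.7099)
   = [0.104574 + 1.304798] / 1.534665 = 0.918358
d₂ = d₁ − σ√T = 0.918358 − 1.534665 = -0.616307
risk-neutral PD = N(−d₂) = N(0.616307) = 0.731154

PD=0.7312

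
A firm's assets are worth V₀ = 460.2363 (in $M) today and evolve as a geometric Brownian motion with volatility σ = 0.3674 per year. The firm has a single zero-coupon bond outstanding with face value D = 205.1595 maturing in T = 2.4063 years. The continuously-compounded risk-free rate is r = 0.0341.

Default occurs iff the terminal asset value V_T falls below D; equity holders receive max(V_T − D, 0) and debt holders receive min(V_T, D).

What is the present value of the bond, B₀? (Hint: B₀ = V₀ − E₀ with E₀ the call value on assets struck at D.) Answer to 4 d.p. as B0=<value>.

B0=184.8483

d₁ = [ln(V₀/D) + (r + σ²/2)T] / (σ√T)
   = [ln(460.2363/205.1595) + (0.0341 + 0.5·0.3674²)·2.4063] / (0.3674·√2.4063)
   = [0.807952 + 0.244459] / 0.569920 = 1.846595
d₂ = d₁ − σ√T = 1.846595 − 0.569920 = 1.276675
N(d₁) = 0.967597,  N(d₂) = 0.899141,  e^(−rT) = 0.921221
E₀ = V₀·N(d₁) − D·e^(−rT)·N(d₂)
   = 460.2363·0.967597 − 205.1595·0.921221·0.899141 = 275.387959
B₀ = V₀ − E₀ = 460.2363 − 275.387959 = 184.848341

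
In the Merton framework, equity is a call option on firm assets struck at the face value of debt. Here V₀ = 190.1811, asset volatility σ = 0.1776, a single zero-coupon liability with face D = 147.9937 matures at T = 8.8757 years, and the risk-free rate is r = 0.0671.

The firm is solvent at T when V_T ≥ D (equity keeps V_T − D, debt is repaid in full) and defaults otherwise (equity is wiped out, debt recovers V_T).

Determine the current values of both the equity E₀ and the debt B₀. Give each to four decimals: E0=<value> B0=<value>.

d₁ = [ln(V₀/D) + (r + σ²/2)T] / (σ√T)
   = [ln(190.1811/147.9937) + (0.0671 + 0.5·0.1776²)·8.8757] / (0.1776·√8.8757)
   = [0.250807 + 0.735537] / 0.529108 = 1.864164
d₂ = d₁ − σ√T = 1.864164 − 0.529108 = 1.335056
N(d₁) = 0.968851,  N(d₂) = 0.909071,  e^(−rT) = 0.551254
E₀ = V₀·N(d₁) − D·e^(−rT)·N(d₂)
   = 190.1811·0.968851 − 147.9937·0.551254·0.909071 = 110.093136
B₀ = V₀ − E₀ = 190.1811 − 110.093136 = 80.087964

E0=110.0931 B0=80.0880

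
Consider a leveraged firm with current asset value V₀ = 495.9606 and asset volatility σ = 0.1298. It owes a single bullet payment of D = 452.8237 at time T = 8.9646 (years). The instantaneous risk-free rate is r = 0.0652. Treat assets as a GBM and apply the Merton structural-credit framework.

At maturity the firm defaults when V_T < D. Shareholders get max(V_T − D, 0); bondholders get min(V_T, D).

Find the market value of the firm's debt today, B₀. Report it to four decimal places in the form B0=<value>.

d₁ = [ln(V₀/D) + (r + σ²/2)T] / (σ√T)
   = [ln(495.9606/452.8237) + (0.0652 + 0.5·0.1298²)·8.9646] / (0.1298·√8.9646)
   = [0.090994 + 0.660010] / 0.388633 = 1.932421
d₂ = d₁ − σ√T = 1.932421 − 0.388633 = 1.543788
N(d₁) = 0.973346,  N(d₂) = 0.938680,  e^(−rT) = 0.557389
E₀ = V₀·N(d₁) − D·e^(−rT)·N(d₂)
   = 495.9606·0.973346 − 452.8237·0.557389·0.938680 = 245.819509
B₀ = V₀ − E₀ = 495.9606 − 245.819509 = 250.141091

B0=250.1411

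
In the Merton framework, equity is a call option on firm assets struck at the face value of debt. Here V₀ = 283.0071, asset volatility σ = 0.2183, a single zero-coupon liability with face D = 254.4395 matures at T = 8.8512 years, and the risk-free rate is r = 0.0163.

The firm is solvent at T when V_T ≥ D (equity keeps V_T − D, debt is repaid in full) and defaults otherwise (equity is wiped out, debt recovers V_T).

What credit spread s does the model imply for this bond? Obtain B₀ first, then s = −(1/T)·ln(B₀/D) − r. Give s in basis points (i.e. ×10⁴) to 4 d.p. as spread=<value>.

spread=209.1020

d₁ = [ln(V₀/D) + (r + σ²/2)T] / (σ√T)
   = [ln(283.0071/254.4395) + (0.0163 + 0.5·0.2183²)·8.8512] / (0.2183·√8.8512)
   = [0.106409 + 0.355176] / 0.649464 = 0.710717
d₂ = d₁ − σ√T = 0.710717 − 0.649464 = 0.061254
N(d₁) = 0.761370,  N(d₂) = 0.524421,  e^(−rT) = 0.865650
E₀ = V₀·N(d₁) − D·e^(−rT)·N(d₂)
   = 283.0071·0.761370 − 254.4395·0.865650·0.524421 = 99.966460
B₀ = V₀ − E₀ = 283.0071 − 99.966460 = 183.040640
spread = −(1/T)·ln(B₀/D) − r = −(1/8.8512)·ln(183.040640/254.4395) − 0.0163 = 0.02091020
in basis points: 0.02091020 × 10⁴ = 209.1020 bp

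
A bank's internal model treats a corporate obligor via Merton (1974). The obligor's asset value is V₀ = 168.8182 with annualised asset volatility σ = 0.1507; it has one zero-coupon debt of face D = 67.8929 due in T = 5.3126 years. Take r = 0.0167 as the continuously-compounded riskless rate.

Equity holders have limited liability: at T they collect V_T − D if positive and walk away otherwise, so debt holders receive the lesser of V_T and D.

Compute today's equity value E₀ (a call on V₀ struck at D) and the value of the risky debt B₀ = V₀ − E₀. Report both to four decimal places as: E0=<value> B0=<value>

d₁ = [ln(V₀/D) + (r + σ²/2)T] / (σ√T)
   = [ln(168.8182/67.8929) + (0.0167 + 0.5·0.1507²)·5.3126] / (0.1507·√5.3126)
   = [0.910891 + 0.149046] / 0.347350 = 3.051500
d₂ = d₁ − σ√T = 3.051500 − 0.347350 = 2.704150
N(d₁) = 0.998861,  N(d₂) = 0.996576,  e^(−rT) = 0.915101
E₀ = V₀·N(d₁) − D·e^(−rT)·N(d₂)
   = 168.8182·0.998861 − 67.8929·0.915101·0.996576 = 106.709840
B₀ = V₀ − E₀ = 168.8182 − 106.709840 = 62.108360

E0=106.7098 B0=62.1084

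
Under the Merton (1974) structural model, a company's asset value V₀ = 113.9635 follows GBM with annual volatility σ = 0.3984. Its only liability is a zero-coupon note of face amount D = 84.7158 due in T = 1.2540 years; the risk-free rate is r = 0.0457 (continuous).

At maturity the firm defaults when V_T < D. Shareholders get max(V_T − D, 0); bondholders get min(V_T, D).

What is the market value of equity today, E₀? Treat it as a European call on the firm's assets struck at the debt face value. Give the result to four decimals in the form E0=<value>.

d₁ = [ln(V₀/D) + (r + σ²/2)T] / (σ√T)
   = [ln(113.9635/84.7158) + (0.0457 + 0.5·0.3984²)·1.2540] / (0.3984·√1.2540)
   = [0.296576 + 0.156827] / 0.446137 = 1.016287
d₂ = d₁ − σ√T = 1.016287 − 0.446137 = 0.570150
N(d₁) = 0.845254,  N(d₂) = 0.715712,  e^(−rT) = 0.944303
E₀ = V₀·N(d₁) − D·e^(−rT)·N(d₂)
   = 113.9635·0.845254 − 84.7158·0.944303·0.715712 = 39.072947

E0=39.0729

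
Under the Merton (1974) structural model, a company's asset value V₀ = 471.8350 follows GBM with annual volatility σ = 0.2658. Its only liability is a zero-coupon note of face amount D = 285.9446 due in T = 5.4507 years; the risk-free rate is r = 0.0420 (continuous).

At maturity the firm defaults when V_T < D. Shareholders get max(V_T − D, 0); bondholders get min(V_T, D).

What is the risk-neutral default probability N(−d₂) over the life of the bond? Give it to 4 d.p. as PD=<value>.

PD=0.1933

d₁ = [ln(V₀/D) + (r + σ²/2)T] / (σ√T)
   = [ln(471.8350/285.9446) + (0.0420 + 0.5·0.2658²)·5.4507] / (0.2658·√5.4507)
   = [0.500831 + 0.421474] / 0.620556 = 1.486256
d₂ = d₁ − σ√T = 1.486256 − 0.620556 = 0.865700
risk-neutral PD = N(−d₂) = N(-0.865700) = 0.193327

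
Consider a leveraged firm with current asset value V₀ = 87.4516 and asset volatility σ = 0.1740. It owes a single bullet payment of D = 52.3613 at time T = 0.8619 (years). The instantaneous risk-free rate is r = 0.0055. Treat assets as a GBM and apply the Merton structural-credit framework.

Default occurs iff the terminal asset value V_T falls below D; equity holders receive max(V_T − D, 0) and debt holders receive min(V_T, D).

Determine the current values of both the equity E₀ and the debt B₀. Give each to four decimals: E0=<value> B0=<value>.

d₁ = [ln(V₀/D) + (r + σ²/2)T] / (σ√T)
   = [ln(87.4516/52.3613) + (0.0055 + 0.5·0.1740²)·0.8619] / (0.1740·√0.8619)
   = [0.512918 + 0.017788] / 0.161539 = 3.285307
d₂ = d₁ − σ√T = 3.285307 − 0.161539 = 3.123768
N(d₁) = 0.999491,  N(d₂) = 0.999107,  e^(−rT) = 0.995271
E₀ = V₀·N(d₁) − D·e^(−rT)·N(d₂)
   = 87.4516·0.999491 − 52.3613·0.995271·0.999107 = 35.339909
B₀ = V₀ − E₀ = 87.4516 − 35.339909 = 52.111691

E0=35.3399 B0=52.1117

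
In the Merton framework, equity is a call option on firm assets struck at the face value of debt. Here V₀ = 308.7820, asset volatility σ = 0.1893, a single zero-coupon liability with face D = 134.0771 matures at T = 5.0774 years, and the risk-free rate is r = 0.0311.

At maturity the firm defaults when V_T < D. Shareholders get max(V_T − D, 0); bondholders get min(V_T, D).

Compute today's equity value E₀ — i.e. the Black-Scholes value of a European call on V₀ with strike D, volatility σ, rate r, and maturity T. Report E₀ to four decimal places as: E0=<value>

E0=194.5568

d₁ = [ln(V₀/D) + (r + σ²/2)T] / (σ√T)
   = [ln(308.7820/134.0771) + (0.0311 + 0.5·0.1893²)·5.0774] / (0.1893·√5.0774)
   = [0.834221 + 0.248880] / 0.426551 = 2.539204
d₂ = d₁ − σ√T = 2.539204 − 0.426551 = 2.112652
N(d₁) = 0.994445,  N(d₂) = 0.982685,  e^(−rT) = 0.853929
E₀ = V₀·N(d₁) − D·e^(−rT)·N(d₂)
   = 308.7820·0.994445 − 134.0771·0.853929·0.982685 = 194.556768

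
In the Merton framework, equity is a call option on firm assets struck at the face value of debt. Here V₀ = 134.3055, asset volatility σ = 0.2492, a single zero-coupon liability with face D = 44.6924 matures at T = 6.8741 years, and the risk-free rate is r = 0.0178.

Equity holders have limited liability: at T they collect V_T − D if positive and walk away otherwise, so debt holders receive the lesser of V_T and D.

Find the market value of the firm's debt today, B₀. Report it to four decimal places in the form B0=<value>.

B0=39.0012

d₁ = [ln(V₀/D) + (r + σ²/2)T] / (σ√T)
   = [ln(134.3055/44.6924) + (0.0178 + 0.5·0.2492²)·6.8741] / (0.2492·√6.8741)
   = [1.100314 + 0.335802] / 0.653365 = 2.198029
d₂ = d₁ − σ√T = 2.198029 − 0.653365 = 1.544664
N(d₁) = 0.986026,  N(d₂) = 0.938786,  e^(−rT) = 0.884831
E₀ = V₀·N(d₁) − D·e^(−rT)·N(d₂)
   = 134.3055·0.986026 − 44.6924·0.884831·0.938786 = 95.304285
B₀ = V₀ − E₀ = 134.3055 − 95.304285 = 39.001215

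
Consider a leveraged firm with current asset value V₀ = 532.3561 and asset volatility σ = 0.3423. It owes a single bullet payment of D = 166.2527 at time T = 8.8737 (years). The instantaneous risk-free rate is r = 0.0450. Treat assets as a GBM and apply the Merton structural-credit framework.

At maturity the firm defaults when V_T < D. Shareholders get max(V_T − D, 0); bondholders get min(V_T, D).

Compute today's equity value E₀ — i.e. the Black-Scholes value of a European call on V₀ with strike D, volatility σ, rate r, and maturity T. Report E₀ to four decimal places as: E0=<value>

E0=426.9809

d₁ = [ln(V₀/D) + (r + σ²/2)T] / (σ√T)
   = [ln(532.3561/166.2527) + (0.0450 + 0.5·0.3423²)·8.8737] / (0.3423·√8.8737)
   = [1.163804 + 0.919179] / 1.019669 = 2.042803
d₂ = d₁ − σ√T = 2.042803 − 1.019669 = 1.023133
N(d₁) = 0.979464,  N(d₂) = 0.846878,  e^(−rT) = 0.670778
E₀ = V₀·N(d₁) − D·e^(−rT)·N(d₂)
   = 532.3561·0.979464 − 166.2527·0.670778·0.846878 = 426.980935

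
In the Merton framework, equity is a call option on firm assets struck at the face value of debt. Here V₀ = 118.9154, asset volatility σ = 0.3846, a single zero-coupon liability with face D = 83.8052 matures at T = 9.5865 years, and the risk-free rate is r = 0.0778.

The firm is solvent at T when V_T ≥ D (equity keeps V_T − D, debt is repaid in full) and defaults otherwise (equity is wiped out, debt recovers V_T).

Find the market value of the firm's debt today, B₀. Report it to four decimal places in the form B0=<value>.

d₁ = [ln(V₀/D) + (r + σ²/2)T] / (σ√T)
   = [ln(118.9154/83.8052) + (0.0778 + 0.5·0.3846²)·9.5865] / (0.3846·√9.5865)
   = [0.349917 + 1.454834] / 1.190801 = 1.515577
d₂ = d₁ − σ√T = 1.515577 − 1.190801 = 0.324775
N(d₁) = 0.935187,  N(d₂) = 0.627324,  e^(−rT) = 0.474341
E₀ = V₀·N(d₁) − D·e^(−rT)·N(d₂)
   = 118.9154·0.935187 − 83.8052·0.474341·0.627324 = 86.270580
B₀ = V₀ − E₀ = 118.9154 − 86.270580 = 32.644820

B0=32.6448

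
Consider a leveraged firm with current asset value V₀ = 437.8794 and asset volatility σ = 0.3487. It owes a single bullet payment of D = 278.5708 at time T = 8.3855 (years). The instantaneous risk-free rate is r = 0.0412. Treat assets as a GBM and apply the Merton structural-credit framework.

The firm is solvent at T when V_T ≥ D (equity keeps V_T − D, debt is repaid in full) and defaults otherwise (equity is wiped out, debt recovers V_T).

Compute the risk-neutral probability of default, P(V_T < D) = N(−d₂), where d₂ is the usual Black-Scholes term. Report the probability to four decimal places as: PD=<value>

d₁ = [ln(V₀/D) + (r + σ²/2)T] / (σ√T)
   = [ln(437.8794/278.5708) + (0.0412 + 0.5·0.3487²)·8.3855] / (0.3487·√8.3855)
   = [0.452271 + 0.855286] / 1.009756 = 1.294924
d₂ = d₁ − σ√T = 1.294924 − 1.009756 = 0.285168
risk-neutral PD = N(−d₂) = N(-0.285168) = 0.387758

PD=0.3878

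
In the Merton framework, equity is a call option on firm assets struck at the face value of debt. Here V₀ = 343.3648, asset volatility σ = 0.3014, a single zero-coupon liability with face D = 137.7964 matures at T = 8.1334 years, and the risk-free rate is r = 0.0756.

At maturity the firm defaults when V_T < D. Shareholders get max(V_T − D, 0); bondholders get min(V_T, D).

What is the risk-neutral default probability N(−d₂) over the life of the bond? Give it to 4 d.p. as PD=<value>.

PD=0.0889

d₁ = [ln(V₀/D) + (r + σ²/2)T] / (σ√T)
   = [ln(343.3648/137.7964) + (0.0756 + 0.5·0.3014²)·8.1334] / (0.3014·√8.1334)
   = [0.913016 + 0.984312] / 0.859566 = 2.207309
d₂ = d₁ − σ√T = 2.207309 − 0.859566 = 1.347743
risk-neutral PD = N(−d₂) = N(-1.347743) = 0.088871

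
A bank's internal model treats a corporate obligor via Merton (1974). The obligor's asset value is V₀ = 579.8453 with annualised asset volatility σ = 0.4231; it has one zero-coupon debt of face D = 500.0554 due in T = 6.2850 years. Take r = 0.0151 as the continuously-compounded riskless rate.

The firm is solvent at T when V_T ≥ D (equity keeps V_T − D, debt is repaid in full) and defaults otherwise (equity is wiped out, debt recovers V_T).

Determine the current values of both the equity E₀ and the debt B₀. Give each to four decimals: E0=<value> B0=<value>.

d₁ = [ln(V₀/D) + (r + σ²/2)T] / (σ√T)
   = [ln(579.8453/500.0554) + (0.0151 + 0.5·0.4231²)·6.2850] / (0.4231·√6.2850)
   = [0.148042 + 0.657454] / 1.060708 = 0.759395
d₂ = d₁ − σ√T = 0.759395 − 1.060708 = -0.301312
N(d₁) = 0.776192,  N(d₂) = 0.381588,  e^(−rT) = 0.909461
E₀ = V₀·N(d₁) − D·e^(−rT)·N(d₂)
   = 579.8453·0.776192 − 500.0554·0.909461·0.381588 = 276.532289
B₀ = V₀ − E₀ = 579.8453 − 276.532289 = 303.313011

E0=276.5323 B0=303.3130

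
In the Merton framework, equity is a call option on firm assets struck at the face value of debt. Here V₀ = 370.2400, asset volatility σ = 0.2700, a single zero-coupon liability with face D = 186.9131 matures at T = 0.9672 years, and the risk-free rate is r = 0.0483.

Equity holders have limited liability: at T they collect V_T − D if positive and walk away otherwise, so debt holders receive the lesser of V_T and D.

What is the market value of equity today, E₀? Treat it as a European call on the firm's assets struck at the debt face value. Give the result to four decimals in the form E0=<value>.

d₁ = [ln(V₀/D) + (r + σ²/2)T] / (σ√T)
   = [ln(370.2400/186.9131) + (0.0483 + 0.5·0.2700²)·0.9672] / (0.2700·√0.9672)
   = [0.683508 + 0.081970] / 0.265535 = 2.882775
d₂ = d₁ − σ√T = 2.882775 − 0.265535 = 2.617240
N(d₁) = 0.998029,  N(d₂) = 0.995568,  e^(−rT) = 0.954359
E₀ = V₀·N(d₁) − D·e^(−rT)·N(d₂)
   = 370.2400·0.998029 − 186.9131·0.954359·0.995568 = 191.918774

E0=191.9188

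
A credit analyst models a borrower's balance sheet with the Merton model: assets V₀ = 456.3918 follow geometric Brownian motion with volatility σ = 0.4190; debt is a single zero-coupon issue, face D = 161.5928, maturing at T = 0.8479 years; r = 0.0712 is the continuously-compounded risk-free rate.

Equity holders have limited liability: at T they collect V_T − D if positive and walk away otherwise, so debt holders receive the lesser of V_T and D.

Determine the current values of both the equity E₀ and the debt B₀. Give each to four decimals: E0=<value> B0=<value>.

E0=304.3307 B0=152.0611

d₁ = [ln(V₀/D) + (r + σ²/2)T] / (σ√T)
   = [ln(456.3918/161.5928) + (0.0712 + 0.5·0.4190²)·0.8479] / (0.4190·√0.8479)
   = [1.038272 + 0.134800] / 0.385821 = 3.040452
d₂ = d₁ − σ√T = 3.040452 − 0.385821 = 2.654631
N(d₁) = 0.998819,  N(d₂) = 0.996030,  e^(−rT) = 0.941416
E₀ = V₀·N(d₁) − D·e^(−rT)·N(d₂)
   = 456.3918·0.998819 − 161.5928·0.941416·0.996030 = 304.330655
B₀ = V₀ − E₀ = 456.3918 − 304.330655 = 152.061145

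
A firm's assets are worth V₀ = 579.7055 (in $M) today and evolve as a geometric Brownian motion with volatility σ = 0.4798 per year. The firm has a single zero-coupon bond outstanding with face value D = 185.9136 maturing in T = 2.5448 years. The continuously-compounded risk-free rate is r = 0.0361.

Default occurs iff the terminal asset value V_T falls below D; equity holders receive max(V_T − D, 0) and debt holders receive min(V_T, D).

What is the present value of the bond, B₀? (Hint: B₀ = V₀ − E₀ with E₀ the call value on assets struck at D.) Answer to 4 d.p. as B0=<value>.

d₁ = [ln(V₀/D) + (r + σ²/2)T] / (σ√T)
   = [ln(579.7055/185.9136) + (0.0361 + 0.5·0.4798²)·2.5448] / (0.4798·√2.5448)
   = [1.137238 + 0.384784] / 0.765398 = 1.988538
d₂ = d₁ − σ√T = 1.988538 − 0.765398 = 1.223140
N(d₁) = 0.976624,  N(d₂) = 0.889362,  e^(−rT) = 0.912226
E₀ = V₀·N(d₁) − D·e^(−rT)·N(d₂)
   = 579.7055·0.976624 − 185.9136·0.912226·0.889362 = 415.322717
B₀ = V₀ − E₀ = 579.7055 − 415.322717 = 164.382783

B0=164.3828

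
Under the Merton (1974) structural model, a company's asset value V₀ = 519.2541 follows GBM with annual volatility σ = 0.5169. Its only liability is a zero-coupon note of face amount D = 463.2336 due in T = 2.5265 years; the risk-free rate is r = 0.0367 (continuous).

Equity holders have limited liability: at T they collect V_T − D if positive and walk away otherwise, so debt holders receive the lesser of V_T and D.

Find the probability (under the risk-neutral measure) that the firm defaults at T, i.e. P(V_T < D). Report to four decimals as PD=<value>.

PD=0.5632

d₁ = [ln(V₀/D) + (r + σ²/2)T] / (σ√T)
   = [ln(519.2541/463.2336) + (0.0367 + 0.5·0.5169²)·2.5265] / (0.5169·√2.5265)
   = [0.114162 + 0.430245] / 0.821611 = 0.662609
d₂ = d₁ − σ√T = 0.662609 − 0.821611 = -0.159002
risk-neutral PD = N(−d₂) = N(0.159002) = 0.563166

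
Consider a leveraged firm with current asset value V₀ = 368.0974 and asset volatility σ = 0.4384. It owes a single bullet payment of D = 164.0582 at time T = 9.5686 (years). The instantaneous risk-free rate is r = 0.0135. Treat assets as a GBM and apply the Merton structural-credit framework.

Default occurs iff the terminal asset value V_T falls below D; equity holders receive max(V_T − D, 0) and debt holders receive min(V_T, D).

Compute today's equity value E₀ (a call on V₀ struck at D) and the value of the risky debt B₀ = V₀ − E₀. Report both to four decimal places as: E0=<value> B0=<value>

E0=263.7950 B0=104.3024

d₁ = [ln(V₀/D) + (r + σ²/2)T] / (σ√T)
   = [ln(368.0974/164.0582) + (0.0135 + 0.5·0.4384²)·9.5686] / (0.4384·√9.5686)
   = [0.808126 + 1.048693] / 1.356109 = 1.369225
d₂ = d₁ − σ√T = 1.369225 − 1.356109 = 0.013115
N(d₁) = 0.914536,  N(d₂) = 0.505232,  e^(−rT) = 0.878819
E₀ = V₀·N(d₁) − D·e^(−rT)·N(d₂)
   = 368.0974·0.914536 − 164.0582·0.878819·0.505232 = 263.795036
B₀ = V₀ − E₀ = 368.0974 − 263.795036 = 104.302364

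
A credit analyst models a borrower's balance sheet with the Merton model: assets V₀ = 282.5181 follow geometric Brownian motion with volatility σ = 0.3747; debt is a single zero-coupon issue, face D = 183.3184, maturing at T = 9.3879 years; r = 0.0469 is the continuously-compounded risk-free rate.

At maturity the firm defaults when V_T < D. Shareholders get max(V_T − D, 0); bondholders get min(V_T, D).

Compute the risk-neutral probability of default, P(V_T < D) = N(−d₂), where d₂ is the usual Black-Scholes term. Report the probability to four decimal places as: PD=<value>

PD=0.4261

d₁ = [ln(V₀/D) + (r + σ²/2)T] / (σ√T)
   = [ln(282.5181/183.3184) + (0.0469 + 0.5·0.3747²)·9.3879] / (0.3747·√9.3879)
   = [0.432518 + 1.099324] / 1.148069 = 1.334277
d₂ = d₁ − σ√T = 1.334277 − 1.148069 = 0.186208
risk-neutral PD = N(−d₂) = N(-0.186208) = 0.426141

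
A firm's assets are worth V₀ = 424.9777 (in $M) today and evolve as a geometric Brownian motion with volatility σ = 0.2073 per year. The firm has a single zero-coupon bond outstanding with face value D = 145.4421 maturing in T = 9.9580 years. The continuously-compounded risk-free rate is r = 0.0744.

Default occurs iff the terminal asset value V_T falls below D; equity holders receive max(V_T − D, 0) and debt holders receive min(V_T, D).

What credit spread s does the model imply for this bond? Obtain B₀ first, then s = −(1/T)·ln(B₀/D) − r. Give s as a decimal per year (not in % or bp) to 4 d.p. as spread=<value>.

spread=0.0001

d₁ = [ln(V₀/D) + (r + σ²/2)T] / (σ√T)
   = [ln(424.9777/145.4421) + (0.0744 + 0.5·0.2073²)·9.9580] / (0.2073·√9.9580)
   = [1.072259 + 0.954839] / 0.654162 = 3.098770
d₂ = d₁ − σ√T = 3.098770 − 0.654162 = 2.444608
N(d₁) = 0.999028,  N(d₂) = 0.992750,  e^(−rT) = 0.476697
E₀ = V₀·N(d₁) − D·e^(−rT)·N(d₂)
   = 424.9777·0.999028 − 145.4421·0.476697·0.992750 = 355.735724
B₀ = V₀ − E₀ = 424.9777 − 355.735724 = 69.241976
spread = −(1/T)·ln(B₀/D) − r = −(1/9.9580)·ln(69.241976/145.4421) − 0.0744 = 0.00013011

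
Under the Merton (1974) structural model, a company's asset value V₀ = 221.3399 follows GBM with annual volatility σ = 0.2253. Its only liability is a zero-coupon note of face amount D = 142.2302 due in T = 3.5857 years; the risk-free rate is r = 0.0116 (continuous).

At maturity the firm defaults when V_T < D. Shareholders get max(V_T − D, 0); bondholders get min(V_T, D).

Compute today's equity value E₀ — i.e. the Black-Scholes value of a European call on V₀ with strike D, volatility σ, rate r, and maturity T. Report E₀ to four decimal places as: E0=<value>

d₁ = [ln(V₀/D) + (r + σ²/2)T] / (σ√T)
   = [ln(221.3399/142.2302) + (0.0116 + 0.5·0.2253²)·3.5857] / (0.2253·√3.5857)
   = [0.442253 + 0.132599] / 0.426627 = 1.347435
d₂ = d₁ − σ√T = 1.347435 − 0.426627 = 0.920808
N(d₁) = 0.911080,  N(d₂) = 0.821425,  e^(−rT) = 0.959259
E₀ = V₀·N(d₁) − D·e^(−rT)·N(d₂)
   = 221.3399·0.911080 − 142.2302·0.959259·0.821425 = 89.586759

E0=89.5868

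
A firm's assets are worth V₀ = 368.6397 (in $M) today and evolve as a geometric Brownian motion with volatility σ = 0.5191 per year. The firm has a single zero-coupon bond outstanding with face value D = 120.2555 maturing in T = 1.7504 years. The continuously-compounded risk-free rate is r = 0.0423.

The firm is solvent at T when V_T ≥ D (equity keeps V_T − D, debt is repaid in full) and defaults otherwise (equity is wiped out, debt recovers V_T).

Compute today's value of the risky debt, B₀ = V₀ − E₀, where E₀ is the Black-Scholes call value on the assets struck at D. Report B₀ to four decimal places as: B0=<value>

d₁ = [ln(V₀/D) + (r + σ²/2)T] / (σ√T)
   = [ln(368.6397/120.2555) + (0.0423 + 0.5·0.5191²)·1.7504] / (0.5191·√1.7504)
   = [1.120201 + 0.309878] / 0.686783 = 2.082285
d₂ = d₁ − σ√T = 2.082285 − 0.686783 = 1.395502
N(d₁) = 0.981342,  N(d₂) = 0.918568,  e^(−rT) = 0.928633
E₀ = V₀·N(d₁) − D·e^(−rT)·N(d₂)
   = 368.6397·0.981342 − 120.2555·0.928633·0.918568 = 259.182145
B₀ = V₀ − E₀ = 368.6397 − 259.182145 = 109.457555

B0=109.4576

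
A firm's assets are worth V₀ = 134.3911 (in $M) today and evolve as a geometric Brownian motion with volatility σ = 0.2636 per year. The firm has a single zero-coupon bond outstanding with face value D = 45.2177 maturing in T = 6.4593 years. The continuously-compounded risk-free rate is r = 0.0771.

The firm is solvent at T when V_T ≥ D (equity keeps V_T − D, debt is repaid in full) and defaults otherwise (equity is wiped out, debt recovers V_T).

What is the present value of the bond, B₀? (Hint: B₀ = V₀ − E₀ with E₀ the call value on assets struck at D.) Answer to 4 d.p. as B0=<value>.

d₁ = [ln(V₀/D) + (r + σ²/2)T] / (σ√T)
   = [ln(134.3911/45.2177) + (0.0771 + 0.5·0.2636²)·6.4593] / (0.2636·√6.4593)
   = [1.089266 + 0.722424] / 0.669943 = 2.704243
d₂ = d₁ − σ√T = 2.704243 − 0.669943 = 2.034299
N(d₁) = 0.996577,  N(d₂) = 0.979039,  e^(−rT) = 0.607738
E₀ = V₀·N(d₁) − D·e^(−rT)·N(d₂)
   = 134.3911·0.996577 − 45.2177·0.607738·0.979039 = 107.026591
B₀ = V₀ − E₀ = 134.3911 − 107.026591 = 27.364509

B0=27.3645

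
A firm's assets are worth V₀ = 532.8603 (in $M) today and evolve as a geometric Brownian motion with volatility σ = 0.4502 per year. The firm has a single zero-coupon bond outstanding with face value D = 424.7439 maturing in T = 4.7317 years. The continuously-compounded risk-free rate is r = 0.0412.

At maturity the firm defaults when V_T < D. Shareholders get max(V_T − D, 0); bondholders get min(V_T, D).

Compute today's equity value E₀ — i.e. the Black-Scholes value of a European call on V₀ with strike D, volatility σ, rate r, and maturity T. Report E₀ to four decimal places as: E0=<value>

d₁ = [ln(V₀/D) + (r + σ²/2)T] / (σ√T)
   = [ln(532.8603/424.7439) + (0.0412 + 0.5·0.4502²)·4.7317] / (0.4502·√4.7317)
   = [0.226773 + 0.674457] / 0.979296 = 0.920283
d₂ = d₁ − σ√T = 0.920283 − 0.979296 = -0.059013
N(d₁) = 0.821288,  N(d₂) = 0.476471,  e^(−rT) = 0.822879
E₀ = V₀·N(d₁) − D·e^(−rT)·N(d₂)
   = 532.8603·0.821288 − 424.7439·0.822879·0.476471 = 271.098868

E0=271.0989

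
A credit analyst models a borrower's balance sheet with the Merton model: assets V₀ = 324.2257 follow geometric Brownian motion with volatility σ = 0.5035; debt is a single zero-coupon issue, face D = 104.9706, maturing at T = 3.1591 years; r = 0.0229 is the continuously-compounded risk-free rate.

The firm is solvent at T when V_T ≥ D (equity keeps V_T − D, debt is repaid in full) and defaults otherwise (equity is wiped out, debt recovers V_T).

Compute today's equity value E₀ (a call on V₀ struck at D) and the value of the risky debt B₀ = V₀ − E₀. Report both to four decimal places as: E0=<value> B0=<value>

E0=232.7735 B0=91.4522

d₁ = [ln(V₀/D) + (r + σ²/2)T] / (σ√T)
   = [ln(324.2257/104.9706) + (0.0229 + 0.5·0.5035²)·3.1591] / (0.5035·√3.1591)
   = [1.127760 + 0.472779] / 0.894914 = 1.788483
d₂ = d₁ − σ√T = 1.788483 − 0.894914 = 0.893570
N(d₁) = 0.963151,  N(d₂) = 0.814224,  e^(−rT) = 0.930211
E₀ = V₀·N(d₁) − D·e^(−rT)·N(d₂)
   = 324.2257·0.963151 − 104.9706·0.930211·0.814224 = 232.773526
B₀ = V₀ − E₀ = 324.2257 − 232.773526 = 91.452174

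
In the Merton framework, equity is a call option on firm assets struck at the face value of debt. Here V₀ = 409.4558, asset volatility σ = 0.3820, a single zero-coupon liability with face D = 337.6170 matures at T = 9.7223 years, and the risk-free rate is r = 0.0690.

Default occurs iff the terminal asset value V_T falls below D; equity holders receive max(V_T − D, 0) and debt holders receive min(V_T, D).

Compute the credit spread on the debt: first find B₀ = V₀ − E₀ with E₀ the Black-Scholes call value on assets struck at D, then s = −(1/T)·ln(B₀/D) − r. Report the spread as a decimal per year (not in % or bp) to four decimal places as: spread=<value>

d₁ = [ln(V₀/D) + (r + σ²/2)T] / (σ√T)
   = [ln(409.4558/337.6170) + (0.0690 + 0.5·0.3820²)·9.7223] / (0.3820·√9.7223)
   = [0.192917 + 1.380197] / 1.191099 = 1.320725
d₂ = d₁ − σ√T = 1.320725 − 1.191099 = 0.129626
N(d₁) = 0.906703,  N(d₂) = 0.551569,  e^(−rT) = 0.511280
E₀ = V₀·N(d₁) − D·e^(−rT)·N(d₂)
   = 409.4558·0.906703 − 337.6170·0.511280·0.551569 = 276.045013
B₀ = V₀ − E₀ = 409.4558 − 276.045013 = 133.410787
spread = −(1/T)·ln(B₀/D) − r = −(1/9.7223)·ln(133.410787/337.6170) − 0.0690 = 0.02649995

spread=0.0265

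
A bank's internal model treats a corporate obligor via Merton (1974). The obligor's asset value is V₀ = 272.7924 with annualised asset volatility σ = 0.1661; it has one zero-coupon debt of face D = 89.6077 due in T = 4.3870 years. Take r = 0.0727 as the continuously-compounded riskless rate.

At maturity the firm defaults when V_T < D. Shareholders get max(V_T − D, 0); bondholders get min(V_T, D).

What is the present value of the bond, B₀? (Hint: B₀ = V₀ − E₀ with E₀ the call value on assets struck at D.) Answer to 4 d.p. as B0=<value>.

B0=65.1377

d₁ = [ln(V₀/D) + (r + σ²/2)T] / (σ√T)
   = [ln(272.7924/89.6077) + (0.0727 + 0.5·0.1661²)·4.3870] / (0.1661·√4.3870)
   = [1.113270 + 0.379452] / 0.347899 = 4.290673
d₂ = d₁ − σ√T = 4.290673 − 0.347899 = 3.942773
N(d₁) = 0.999991,  N(d₂) = 0.999960,  e^(−rT) = 0.726923
E₀ = V₀·N(d₁) − D·e^(−rT)·N(d₂)
   = 272.7924·0.999991 − 89.6077·0.726923·0.999960 = 207.654707
B₀ = V₀ − E₀ = 272.7924 − 207.654707 = 65.137693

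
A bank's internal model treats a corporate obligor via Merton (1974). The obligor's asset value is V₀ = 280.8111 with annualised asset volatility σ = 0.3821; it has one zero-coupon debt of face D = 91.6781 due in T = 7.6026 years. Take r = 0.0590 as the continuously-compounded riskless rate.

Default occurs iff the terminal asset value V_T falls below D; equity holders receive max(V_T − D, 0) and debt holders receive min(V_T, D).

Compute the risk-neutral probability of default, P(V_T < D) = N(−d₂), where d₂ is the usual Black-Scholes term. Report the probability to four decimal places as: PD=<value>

d₁ = [ln(V₀/D) + (r + σ²/2)T] / (σ√T)
   = [ln(280.8111/91.6781) + (0.0590 + 0.5·0.3821²)·7.6026] / (0.3821·√7.6026)
   = [1.119399 + 1.003545] / 1.053557 = 2.015024
d₂ = d₁ − σ√T = 2.015024 − 1.053557 = 0.961467
risk-neutral PD = N(−d₂) = N(-0.961467) = 0.168159

PD=0.1682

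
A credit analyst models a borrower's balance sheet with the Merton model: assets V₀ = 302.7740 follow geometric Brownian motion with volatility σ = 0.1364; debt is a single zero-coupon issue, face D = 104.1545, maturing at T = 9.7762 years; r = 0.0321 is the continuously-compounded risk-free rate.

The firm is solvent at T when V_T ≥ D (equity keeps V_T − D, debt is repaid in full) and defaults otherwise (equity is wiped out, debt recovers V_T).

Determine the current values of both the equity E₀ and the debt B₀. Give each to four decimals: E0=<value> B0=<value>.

E0=226.6834 B0=76.0906

d₁ = [ln(V₀/D) + (r + σ²/2)T] / (σ√T)
   = [ln(302.7740/104.1545) + (0.0321 + 0.5·0.1364²)·9.7762] / (0.1364·√9.7762)
   = [1.067111 + 0.404759] / 0.426481 = 3.451200
d₂ = d₁ − σ√T = 3.451200 − 0.426481 = 3.024719
N(d₁) = 0.999721,  N(d₂) = 0.998756,  e^(−rT) = 0.730653
E₀ = V₀·N(d₁) − D·e^(−rT)·N(d₂)
   = 302.7740·0.999721 − 104.1545·0.730653·0.998756 = 226.683361
B₀ = V₀ − E₀ = 302.7740 − 226.683361 = 76.090639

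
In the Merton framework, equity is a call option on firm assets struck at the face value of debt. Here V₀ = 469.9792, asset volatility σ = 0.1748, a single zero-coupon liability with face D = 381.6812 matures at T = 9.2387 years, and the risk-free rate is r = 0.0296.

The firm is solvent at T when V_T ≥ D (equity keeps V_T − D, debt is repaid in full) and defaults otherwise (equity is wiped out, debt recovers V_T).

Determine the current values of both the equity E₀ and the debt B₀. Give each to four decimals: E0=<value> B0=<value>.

E0=198.6845 B0=271.2947

d₁ = [ln(V₀/D) + (r + σ²/2)T] / (σ√T)
   = [ln(469.9792/381.6812) + (0.0296 + 0.5·0.1748²)·9.2387] / (0.1748·√9.2387)
   = [0.208103 + 0.414610] / 0.531309 = 1.172036
d₂ = d₁ − σ√T = 1.172036 − 0.531309 = 0.640727
N(d₁) = 0.879409,  N(d₂) = 0.739150,  e^(−rT) = 0.760739
E₀ = V₀·N(d₁) − D·e^(−rT)·N(d₂)
   = 469.9792·0.879409 − 381.6812·0.760739·0.739150 = 198.684466
B₀ = V₀ − E₀ = 469.9792 − 198.684466 = 271.294734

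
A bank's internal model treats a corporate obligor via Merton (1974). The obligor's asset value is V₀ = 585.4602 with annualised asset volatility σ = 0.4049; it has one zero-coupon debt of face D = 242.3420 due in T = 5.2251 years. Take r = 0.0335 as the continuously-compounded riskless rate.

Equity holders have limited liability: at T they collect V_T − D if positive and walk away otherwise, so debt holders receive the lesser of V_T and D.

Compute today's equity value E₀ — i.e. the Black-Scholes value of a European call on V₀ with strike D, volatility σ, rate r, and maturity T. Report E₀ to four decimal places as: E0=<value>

E0=400.8095

d₁ = [ln(V₀/D) + (r + σ²/2)T] / (σ√T)
   = [ln(585.4602/242.3420) + (0.0335 + 0.5·0.4049²)·5.2251] / (0.4049·√5.2251)
   = [0.882048 + 0.603353] / 0.925540 = 1.604902
d₂ = d₁ − σ√T = 1.604902 − 0.925540 = 0.679363
N(d₁) = 0.945742,  N(d₂) = 0.751546,  e^(−rT) = 0.839423
E₀ = V₀·N(d₁) − D·e^(−rT)·N(d₂)
   = 585.4602·0.945742 − 242.3420·0.839423·0.751546 = 400.809485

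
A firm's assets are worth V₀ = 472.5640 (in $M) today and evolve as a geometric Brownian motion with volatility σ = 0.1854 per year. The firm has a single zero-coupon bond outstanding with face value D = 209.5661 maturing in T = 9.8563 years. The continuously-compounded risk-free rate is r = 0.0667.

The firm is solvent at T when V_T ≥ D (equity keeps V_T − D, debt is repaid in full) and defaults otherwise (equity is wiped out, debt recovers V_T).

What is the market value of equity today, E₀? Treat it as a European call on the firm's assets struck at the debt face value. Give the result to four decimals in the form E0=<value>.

E0=364.2041

d₁ = [ln(V₀/D) + (r + σ²/2)T] / (σ√T)
   = [ln(472.5640/209.5661) + (0.0667 + 0.5·0.1854²)·9.8563] / (0.1854·√9.8563)
   = [0.813134 + 0.826811] / 0.582059 = 2.817492
d₂ = d₁ − σ√T = 2.817492 − 0.582059 = 2.235433
N(d₁) = 0.997580,  N(d₂) = 0.987306,  e^(−rT) = 0.518189
E₀ = V₀·N(d₁) − D·e^(−rT)·N(d₂)
   = 472.5640·0.997580 − 209.5661·0.518189·0.987306 = 364.204089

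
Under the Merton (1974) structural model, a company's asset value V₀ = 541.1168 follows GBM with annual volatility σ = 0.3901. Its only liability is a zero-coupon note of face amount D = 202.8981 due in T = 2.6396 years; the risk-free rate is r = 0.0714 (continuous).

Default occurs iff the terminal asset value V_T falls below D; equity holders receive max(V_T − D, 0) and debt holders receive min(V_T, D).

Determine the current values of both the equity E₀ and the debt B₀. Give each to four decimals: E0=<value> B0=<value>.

E0=375.4126 B0=165.7042

d₁ = [ln(V₀/D) + (r + σ²/2)T] / (σ√T)
   = [ln(541.1168/202.8981) + (0.0714 + 0.5·0.3901²)·2.6396] / (0.3901·√2.6396)
   = [0.980931 + 0.389312] / 0.633789 = 2.161985
d₂ = d₁ − σ√T = 2.161985 − 0.633789 = 1.528195
N(d₁) = 0.984690,  N(d₂) = 0.936768,  e^(−rT) = 0.828227
E₀ = V₀·N(d₁) − D·e^(−rT)·N(d₂)
   = 541.1168·0.984690 − 202.8981·0.828227·0.936768 = 375.412573
B₀ = V₀ − E₀ = 541.1168 − 375.412573 = 165.704227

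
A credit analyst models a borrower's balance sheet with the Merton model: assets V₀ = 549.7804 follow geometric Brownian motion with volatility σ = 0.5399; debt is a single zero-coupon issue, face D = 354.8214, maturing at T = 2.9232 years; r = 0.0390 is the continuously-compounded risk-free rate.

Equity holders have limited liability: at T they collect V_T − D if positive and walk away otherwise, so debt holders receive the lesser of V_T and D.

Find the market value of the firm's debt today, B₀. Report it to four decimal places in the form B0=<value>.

B0=255.0168

d₁ = [ln(V₀/D) + (r + σ²/2)T] / (σ√T)
   = [ln(549.7804/354.8214) + (0.0390 + 0.5·0.5399²)·2.9232] / (0.5399·√2.9232)
   = [0.437904 + 0.540050] / 0.923087 = 1.059439
d₂ = d₁ − σ√T = 1.059439 − 0.923087 = 0.136352
N(d₁) = 0.855300,  N(d₂) = 0.554228,  e^(−rT) = 0.892254
E₀ = V₀·N(d₁) − D·e^(−rT)·N(d₂)
   = 549.7804·0.855300 − 354.8214·0.892254·0.554228 = 294.763609
B₀ = V₀ − E₀ = 549.7804 − 294.763609 = 255.016791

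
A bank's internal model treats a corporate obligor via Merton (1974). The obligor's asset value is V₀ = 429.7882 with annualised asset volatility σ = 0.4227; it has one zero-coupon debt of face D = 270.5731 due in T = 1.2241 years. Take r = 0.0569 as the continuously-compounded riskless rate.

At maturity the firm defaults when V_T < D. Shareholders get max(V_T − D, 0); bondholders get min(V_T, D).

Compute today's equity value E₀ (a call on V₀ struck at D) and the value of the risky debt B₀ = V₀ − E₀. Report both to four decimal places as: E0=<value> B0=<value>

d₁ = [ln(V₀/D) + (r + σ²/2)T] / (σ√T)
   = [ln(429.7882/270.5731) + (0.0569 + 0.5·0.4227²)·1.2241] / (0.4227·√1.2241)
   = [0.462750 + 0.179010] / 0.467671 = 1.372245
d₂ = d₁ − σ√T = 1.372245 − 0.467671 = 0.904574
N(d₁) = 0.915006,  N(d₂) = 0.817154,  e^(−rT) = 0.932719
E₀ = V₀·N(d₁) − D·e^(−rT)·N(d₂)
   = 429.7882·0.915006 − 270.5731·0.932719·0.817154 = 187.034793
B₀ = V₀ − E₀ = 429.7882 − 187.034793 = 242.753407

E0=187.0348 B0=242.7534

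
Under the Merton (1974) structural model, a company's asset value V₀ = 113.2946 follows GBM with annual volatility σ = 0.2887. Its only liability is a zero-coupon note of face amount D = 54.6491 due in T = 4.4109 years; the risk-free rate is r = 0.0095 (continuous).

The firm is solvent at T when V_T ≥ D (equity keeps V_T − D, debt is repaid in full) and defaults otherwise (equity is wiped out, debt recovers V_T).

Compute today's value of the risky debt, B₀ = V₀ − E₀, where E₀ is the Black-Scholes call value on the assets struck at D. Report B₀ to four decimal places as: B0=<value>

d₁ = [ln(V₀/D) + (r + σ²/2)T] / (σ√T)
   = [ln(113.2946/54.6491) + (0.0095 + 0.5·0.2887²)·4.4109] / (0.2887·√4.4109)
   = [0.729059 + 0.225723] / 0.606332 = 1.574685
d₂ = d₁ − σ√T = 1.574685 − 0.606332 = 0.968353
N(d₁) = 0.942335,  N(d₂) = 0.833566,  e^(−rT) = 0.958962
E₀ = V₀·N(d₁) − D·e^(−rT)·N(d₂)
   = 113.2946·0.942335 − 54.6491·0.958962·0.833566 = 63.077301
B₀ = V₀ − E₀ = 113.2946 − 63.077301 = 50.217299

B0=50.2173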